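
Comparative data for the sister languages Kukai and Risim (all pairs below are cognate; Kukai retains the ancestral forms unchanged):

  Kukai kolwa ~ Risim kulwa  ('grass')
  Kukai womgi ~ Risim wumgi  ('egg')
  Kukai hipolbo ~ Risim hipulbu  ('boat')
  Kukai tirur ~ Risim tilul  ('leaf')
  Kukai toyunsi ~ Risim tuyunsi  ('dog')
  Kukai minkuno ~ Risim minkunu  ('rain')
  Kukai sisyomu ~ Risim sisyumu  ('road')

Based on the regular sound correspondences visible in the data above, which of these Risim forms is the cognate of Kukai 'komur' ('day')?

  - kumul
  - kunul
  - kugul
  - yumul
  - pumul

kumul

womgi ~ wumgi, sisyomu ~ sisyumu — Kukai o corresponds to Risim u after a consonant, before a nasal.
tirur ~ tilul — Kukai r corresponds to Risim l word-finally.
Applying these to Kukai 'komur':
  komur → kumur   (o→u after a consonant, before a nasal)
  kumur → kumul   (r→l word-finally)
So the Risim cognate is 'kumul'.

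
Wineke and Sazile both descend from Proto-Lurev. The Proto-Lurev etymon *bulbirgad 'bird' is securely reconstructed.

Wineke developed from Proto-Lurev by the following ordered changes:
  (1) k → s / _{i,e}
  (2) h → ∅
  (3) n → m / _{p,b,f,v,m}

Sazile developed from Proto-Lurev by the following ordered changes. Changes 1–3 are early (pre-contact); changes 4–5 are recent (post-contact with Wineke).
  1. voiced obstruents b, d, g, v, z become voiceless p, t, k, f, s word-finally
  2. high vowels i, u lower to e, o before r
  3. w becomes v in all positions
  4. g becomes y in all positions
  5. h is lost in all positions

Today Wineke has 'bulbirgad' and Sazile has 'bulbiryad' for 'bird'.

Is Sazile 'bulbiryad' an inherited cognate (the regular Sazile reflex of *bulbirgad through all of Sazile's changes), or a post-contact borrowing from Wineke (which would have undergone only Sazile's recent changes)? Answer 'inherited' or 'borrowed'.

borrowed

If inherited, *bulbirgad would pass through all of Sazile's changes:
Sazile: *bulbirgad
  bulbirgad → bulbirgat   [final devoicing]
  bulbirgat → bulbergat   [pre-rhotic lowering]
  bulbergat (rule 3 does not apply)
  bulbergat → bulberyat   [unconditioned shift]
  bulberyat (rule 5 does not apply)
  giving Sazile bulberyat.
If borrowed from Wineke 'bulbirgad' after the early changes, it would undergo only the recent ones:
  rule 4 (unconditioned shift): bulbirgad → bulbiryad
  rule 5 (h-loss): no change (bulbiryad)
  ⇒ as a loan: bulbiryad
Sazile 'bulbiryad' matches the loan outcome 'bulbiryad', not the inherited 'bulberyat' — it skipped the early Sazile changes, so it was borrowed from Wineke.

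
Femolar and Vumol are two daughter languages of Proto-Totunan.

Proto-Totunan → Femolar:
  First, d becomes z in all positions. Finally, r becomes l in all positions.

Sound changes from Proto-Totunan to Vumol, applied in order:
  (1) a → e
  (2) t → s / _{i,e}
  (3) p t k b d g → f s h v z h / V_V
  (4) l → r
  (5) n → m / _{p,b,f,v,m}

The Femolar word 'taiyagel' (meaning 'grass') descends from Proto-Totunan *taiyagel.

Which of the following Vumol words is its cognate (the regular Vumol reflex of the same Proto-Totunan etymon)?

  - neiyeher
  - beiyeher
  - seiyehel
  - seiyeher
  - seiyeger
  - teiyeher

seiyeher

Vumol: *taiyagel > teiyegel > seiyegel > seiyehel > seiyeher  (by vowel merger, palatalisation, intervocalic lenition, unconditioned shift)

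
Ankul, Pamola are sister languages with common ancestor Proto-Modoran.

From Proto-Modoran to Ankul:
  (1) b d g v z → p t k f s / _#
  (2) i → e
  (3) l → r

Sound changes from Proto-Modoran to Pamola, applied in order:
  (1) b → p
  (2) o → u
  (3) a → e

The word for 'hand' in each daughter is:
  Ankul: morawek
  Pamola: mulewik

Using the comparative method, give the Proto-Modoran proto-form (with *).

*molawik

Position 4: Ankul has a, Pamola has e. Ankul preserves a here (none of its changes turn any other segment into a), so the proto-segment is *a.
Position 3: Ankul has r, Pamola has l. Pamola preserves l here (none of its changes turn any other segment into l), so the proto-segment is *l.
Position 6: Ankul has e, Pamola has i. Pamola preserves i here (none of its changes turn any other segment into i), so the proto-segment is *i.
Verify the candidate proto-form against each daughter:
Ankul: *molawik > molawek > morawek  (by vowel merger, unconditioned shift)
Pamola: start from *molawik.
  rule 1: no change — molawik
  rule 2 (vowel merger): molawik → mulawik
  rule 3 (vowel merger): mulawik → mulewik
  ⇒ Pamola mulewik
*molawik is the unique common source.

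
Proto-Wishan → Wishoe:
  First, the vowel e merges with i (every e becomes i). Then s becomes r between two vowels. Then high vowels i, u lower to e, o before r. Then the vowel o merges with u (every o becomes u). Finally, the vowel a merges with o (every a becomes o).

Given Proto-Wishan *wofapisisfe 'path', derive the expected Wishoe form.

Wishoe: start from *wofapisisfe.
  rule 1 (vowel merger): wofapisisfe → wofapisisfi
  rule 2 (rhotacism): wofapisisfi → wofapirisfi
  rule 3 (pre-rhotic lowering): wofapirisfi → wofaperisfi
  rule 4 (vowel merger): wofaperisfi → wufaperisfi
  rule 5 (vowel merger): wufaperisfi → wufoperisfi
  ⇒ Wishoe wufoperisfi

wufoperisfi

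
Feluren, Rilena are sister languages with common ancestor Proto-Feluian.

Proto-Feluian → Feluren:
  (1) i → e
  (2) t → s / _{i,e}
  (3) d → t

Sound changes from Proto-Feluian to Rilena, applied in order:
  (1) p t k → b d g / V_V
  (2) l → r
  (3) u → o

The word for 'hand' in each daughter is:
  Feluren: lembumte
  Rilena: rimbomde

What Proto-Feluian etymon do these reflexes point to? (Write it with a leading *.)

*limbumde

Position 7: Feluren has t, Rilena has d. Taking the neighbouring segments as reconstructed: Feluren t can only go back to *d; Rilena d can only go back to *d — the one source consistent with every daughter is *d.
Position 1: Feluren has l, Rilena has r. Feluren preserves l here (none of its changes turn any other segment into l), so the proto-segment is *l.
Verify the candidate proto-form against each daughter:
Feluren: start from *limbumde.
  rule 1 (vowel merger): limbumde → lembumde
  rule 2: no change — lembumde
  rule 3 (unconditioned shift): lembumde → lembumte
  ⇒ Feluren lembumte
Rilena: *limbumde
  limbumde (rule 1 does not apply)
  limbumde → rimbumde   [unconditioned shift]
  rimbumde → rimbomde   [vowel merger]
  giving Rilena rimbomde.
Only *limbumde yields all of Feluren lembumte, Rilena rimbomde.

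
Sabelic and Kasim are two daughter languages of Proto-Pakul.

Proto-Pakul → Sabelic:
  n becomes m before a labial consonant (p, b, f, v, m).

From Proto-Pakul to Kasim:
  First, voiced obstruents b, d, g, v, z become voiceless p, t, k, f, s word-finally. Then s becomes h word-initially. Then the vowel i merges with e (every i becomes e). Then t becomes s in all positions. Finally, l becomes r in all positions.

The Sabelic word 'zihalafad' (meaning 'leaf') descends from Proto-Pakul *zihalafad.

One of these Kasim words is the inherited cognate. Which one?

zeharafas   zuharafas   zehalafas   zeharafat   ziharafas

Kasim: *zihalafad > zihalafat > zehalafat > zehalafas > zeharafas  (by final devoicing, vowel merger, unconditioned shift, unconditioned shift)
The other candidates each miss or misapply at least one Kasim change.

zeharafas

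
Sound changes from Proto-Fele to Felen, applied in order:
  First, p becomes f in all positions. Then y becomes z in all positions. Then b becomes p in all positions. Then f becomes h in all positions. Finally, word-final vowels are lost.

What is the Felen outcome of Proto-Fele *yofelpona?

zohelhon

Felen: start from *yofelpona.
  rule 1 (unconditioned shift): yofelpona → yofelfona
  rule 2 (unconditioned shift): yofelfona → zofelfona
  rule 3: no change — zofelfona
  rule 4 (unconditioned shift): zofelfona → zohelhona
  rule 5 (apocope): zohelhona → zohelhon
  ⇒ Felen zohelhon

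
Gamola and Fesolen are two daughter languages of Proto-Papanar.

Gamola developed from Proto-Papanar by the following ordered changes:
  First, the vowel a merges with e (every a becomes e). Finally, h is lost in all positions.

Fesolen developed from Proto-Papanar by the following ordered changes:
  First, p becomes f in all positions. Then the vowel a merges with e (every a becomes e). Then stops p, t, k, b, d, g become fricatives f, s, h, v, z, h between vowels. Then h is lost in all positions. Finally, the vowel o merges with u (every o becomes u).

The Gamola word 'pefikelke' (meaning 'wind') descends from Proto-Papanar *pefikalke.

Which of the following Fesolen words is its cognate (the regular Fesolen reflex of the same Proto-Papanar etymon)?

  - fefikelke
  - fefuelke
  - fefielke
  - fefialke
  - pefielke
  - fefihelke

fefielke

Fesolen: *pefikalke > fefikalke > fefikelke > fefihelke > fefielke  (by unconditioned shift, vowel merger, intervocalic lenition, h-loss)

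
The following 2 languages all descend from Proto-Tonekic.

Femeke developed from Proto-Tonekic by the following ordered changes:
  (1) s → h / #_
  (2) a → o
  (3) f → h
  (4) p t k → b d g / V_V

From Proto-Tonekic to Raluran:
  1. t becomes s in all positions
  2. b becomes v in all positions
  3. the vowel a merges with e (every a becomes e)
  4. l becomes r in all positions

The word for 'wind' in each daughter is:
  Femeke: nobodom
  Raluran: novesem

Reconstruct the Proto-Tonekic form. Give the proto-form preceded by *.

Position 6: Femeke has o, Raluran has e. Taking the neighbouring segments as reconstructed: Femeke o could go back to *a or *o; Raluran e could go back to *a or *e — the one source consistent with every daughter is *a.
Position 4: Femeke has o, Raluran has e. Taking the neighbouring segments as reconstructed: Femeke o could go back to *a or *o; Raluran e could go back to *a or *e — the one source consistent with every daughter is *a.
Continuing position by position gives *nobatam; check it forward:
Femeke: *nobatam > nobotom > nobodom  (by vowel merger, intervocalic voicing)
Raluran: start from *nobatam.
  rule 1 (unconditioned shift): nobatam → nobasam
  rule 2 (unconditioned shift): nobasam → novasam
  rule 3 (vowel merger): novasam → novesem
  rule 4: no change — novesem
  ⇒ Raluran novesem
No other proto-form is consistent with every reflex, so the reconstruction is *nobatam.

*nobatam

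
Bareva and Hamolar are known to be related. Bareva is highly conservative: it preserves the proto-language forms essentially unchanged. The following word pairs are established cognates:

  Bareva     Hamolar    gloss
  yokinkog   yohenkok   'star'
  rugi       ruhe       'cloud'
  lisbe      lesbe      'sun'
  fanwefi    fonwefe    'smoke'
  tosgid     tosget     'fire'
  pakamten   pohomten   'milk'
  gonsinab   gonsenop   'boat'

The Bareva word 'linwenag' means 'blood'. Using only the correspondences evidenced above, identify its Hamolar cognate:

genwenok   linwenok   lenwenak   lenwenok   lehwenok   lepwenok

yokinkog ~ yohenkok, gonsinab ~ gonsenop — Bareva i corresponds to Hamolar e after a consonant, before a nasal.
pakamten ~ pohomten — Bareva a corresponds to Hamolar o after a consonant, before a consonant other than r, m, n, p, b, f, v.
yokinkog ~ yohenkok — Bareva g corresponds to Hamolar k word-finally.
Applying these to Bareva 'linwenag':
  linwenag → lenwenag   (i→e after a consonant, before a nasal)
  lenwenag → lenwenog   (a→o after a consonant, before a consonant other than r, m, n, p, b, f, v)
  lenwenog → lenwenok   (g→k word-finally)
So the Hamolar cognate is 'lenwenok'.

lenwenok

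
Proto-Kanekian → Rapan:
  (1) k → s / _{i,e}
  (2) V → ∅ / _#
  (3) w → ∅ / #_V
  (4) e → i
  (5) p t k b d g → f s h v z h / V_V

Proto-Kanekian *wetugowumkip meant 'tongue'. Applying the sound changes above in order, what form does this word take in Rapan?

Rapan: *wetugowumkip
  wetugowumkip → wetugowumsip   [palatalisation]
  wetugowumsip (rule 2 does not apply)
  wetugowumsip → etugowumsip   [glide loss]
  etugowumsip → itugowumsip   [vowel merger]
  itugowumsip → isuhowumsip   [intervocalic lenition]
  giving Rapan isuhowumsip.

isuhowumsip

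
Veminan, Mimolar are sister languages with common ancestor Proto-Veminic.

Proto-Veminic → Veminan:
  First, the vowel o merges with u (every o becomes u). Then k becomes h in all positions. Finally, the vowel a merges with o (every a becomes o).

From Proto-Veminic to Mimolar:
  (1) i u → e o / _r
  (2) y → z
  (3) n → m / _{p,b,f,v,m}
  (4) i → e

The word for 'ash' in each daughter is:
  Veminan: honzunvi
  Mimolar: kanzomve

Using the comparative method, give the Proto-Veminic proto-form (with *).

Position 1: Veminan has h, Mimolar has k. Mimolar preserves k here (none of its changes turn any other segment into k), so the proto-segment is *k.
Position 2: Veminan has o, Mimolar has a. Mimolar preserves a here (none of its changes turn any other segment into a), so the proto-segment is *a.
Position 5: Veminan has u, Mimolar has o. Taking the neighbouring segments as reconstructed: Veminan u could go back to *o or *u; Mimolar o can only go back to *o — the one source consistent with every daughter is *o.
This points to *kanzonvi. Verify forward in each daughter:
Veminan: start from *kanzonvi.
  rule 1 (vowel merger): kanzonvi → kanzunvi
  rule 2 (unconditioned shift): kanzunvi → hanzunvi
  rule 3 (vowel merger): hanzunvi → honzunvi
  ⇒ Veminan honzunvi
Mimolar: start from *kanzonvi.
  rule 1: no change — kanzonvi
  rule 2: no change — kanzonvi
  rule 3 (nasal place assimilation): kanzonvi → kanzomvi
  rule 4 (vowel merger): kanzomvi → kanzomve
  ⇒ Mimolar kanzomve
Only *kanzonvi yields all of Veminan honzunvi, Mimolar kanzomve.

*kanzonvi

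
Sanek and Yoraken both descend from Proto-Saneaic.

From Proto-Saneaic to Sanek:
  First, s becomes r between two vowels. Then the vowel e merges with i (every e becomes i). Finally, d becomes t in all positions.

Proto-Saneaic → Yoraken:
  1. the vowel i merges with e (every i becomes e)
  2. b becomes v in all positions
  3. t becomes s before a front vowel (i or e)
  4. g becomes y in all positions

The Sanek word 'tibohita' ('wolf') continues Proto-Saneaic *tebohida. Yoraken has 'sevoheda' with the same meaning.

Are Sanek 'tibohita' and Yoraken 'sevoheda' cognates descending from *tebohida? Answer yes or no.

yes

Derive the expected Yoraken reflex of *tebohida:
Yoraken: start from *tebohida.
  rule 1 (vowel merger): tebohida → teboheda
  rule 2 (unconditioned shift): teboheda → tevoheda
  rule 3 (palatalisation): tevoheda → sevoheda
  rule 4: no change — sevoheda
  ⇒ Yoraken sevoheda
Yoraken 'sevoheda' matches the regular reflex exactly, so the pair is cognate.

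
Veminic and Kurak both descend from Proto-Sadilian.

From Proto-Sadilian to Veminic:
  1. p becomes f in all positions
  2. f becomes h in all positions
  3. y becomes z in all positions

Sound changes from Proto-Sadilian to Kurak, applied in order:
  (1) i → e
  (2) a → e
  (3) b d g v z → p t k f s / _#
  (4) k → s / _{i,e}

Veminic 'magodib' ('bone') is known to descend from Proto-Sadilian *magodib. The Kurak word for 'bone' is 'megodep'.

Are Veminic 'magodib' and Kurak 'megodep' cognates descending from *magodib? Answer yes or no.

Derive the expected Kurak reflex of *magodib:
Kurak: *magodib > magodeb > megodeb > megodep  (by vowel merger, vowel merger, final devoicing)
Kurak 'megodep' matches the regular reflex exactly, so the pair is cognate.

yes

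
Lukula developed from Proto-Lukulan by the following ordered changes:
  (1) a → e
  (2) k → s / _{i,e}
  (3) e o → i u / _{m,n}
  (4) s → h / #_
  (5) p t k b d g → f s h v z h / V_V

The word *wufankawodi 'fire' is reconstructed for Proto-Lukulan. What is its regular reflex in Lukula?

wufinsewozi

Lukula: *wufankawodi
  wufankawodi → wufenkewodi   [vowel merger]
  wufenkewodi → wufensewodi   [palatalisation]
  wufensewodi → wufinsewodi   [pre-nasal raising]
  wufinsewodi (rule 4 does not apply)
  wufinsewodi → wufinsewozi   [intervocalic lenition]
  giving Lukula wufinsewozi.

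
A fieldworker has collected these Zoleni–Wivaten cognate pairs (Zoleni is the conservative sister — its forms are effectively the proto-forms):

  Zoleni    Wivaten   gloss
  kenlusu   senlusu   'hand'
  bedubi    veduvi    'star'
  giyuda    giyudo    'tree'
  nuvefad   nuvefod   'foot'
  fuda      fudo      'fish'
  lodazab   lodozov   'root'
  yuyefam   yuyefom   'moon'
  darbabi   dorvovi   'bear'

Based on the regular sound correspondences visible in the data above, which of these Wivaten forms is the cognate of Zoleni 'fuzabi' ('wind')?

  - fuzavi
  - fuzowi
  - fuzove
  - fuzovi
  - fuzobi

lodazab ~ lodozov, darbabi ~ dorvovi — Zoleni a corresponds to Wivaten o after a consonant, before a labial obstruent.
bedubi ~ veduvi, darbabi ~ dorvovi — Zoleni b corresponds to Wivaten v between vowels (before a front vowel).
Applying these to Zoleni 'fuzabi':
  fuzabi → fuzobi   (a→o after a consonant, before a labial obstruent)
  fuzobi → fuzovi   (b→v between vowels (before a front vowel))
So the Wivaten cognate is 'fuzovi'.

fuzovi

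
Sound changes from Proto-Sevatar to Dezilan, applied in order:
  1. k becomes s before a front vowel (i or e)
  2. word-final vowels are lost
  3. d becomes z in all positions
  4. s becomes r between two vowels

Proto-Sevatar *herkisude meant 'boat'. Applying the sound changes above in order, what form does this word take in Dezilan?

hersiruz

Dezilan: *herkisude > hersisude > hersisud > hersisuz > hersiruz  (by palatalisation, apocope, unconditioned shift, rhotacism)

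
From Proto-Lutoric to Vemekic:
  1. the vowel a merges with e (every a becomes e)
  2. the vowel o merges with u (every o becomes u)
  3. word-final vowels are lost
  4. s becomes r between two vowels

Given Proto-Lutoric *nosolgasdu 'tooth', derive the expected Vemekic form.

Vemekic: *nosolgasdu
  nosolgasdu → nosolgesdu   [vowel merger]
  nosolgesdu → nusulgesdu   [vowel merger]
  nusulgesdu → nusulgesd   [apocope]
  nusulgesd → nurulgesd   [rhotacism]
  giving Vemekic nurulgesd.

nurulgesd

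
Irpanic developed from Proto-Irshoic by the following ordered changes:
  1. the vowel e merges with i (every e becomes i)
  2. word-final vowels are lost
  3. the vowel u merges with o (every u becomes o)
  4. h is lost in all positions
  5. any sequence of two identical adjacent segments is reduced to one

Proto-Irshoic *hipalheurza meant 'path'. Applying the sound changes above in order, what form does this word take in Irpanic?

ipaliorz

Irpanic: *hipalheurza
  hipalheurza → hipalhiurza   [vowel merger]
  hipalhiurza → hipalhiurz   [apocope]
  hipalhiurz → hipalhiorz   [vowel merger]
  hipalhiorz → ipaliorz   [h-loss]
  ipaliorz (rule 5 does not apply)
  giving Irpanic ipaliorz.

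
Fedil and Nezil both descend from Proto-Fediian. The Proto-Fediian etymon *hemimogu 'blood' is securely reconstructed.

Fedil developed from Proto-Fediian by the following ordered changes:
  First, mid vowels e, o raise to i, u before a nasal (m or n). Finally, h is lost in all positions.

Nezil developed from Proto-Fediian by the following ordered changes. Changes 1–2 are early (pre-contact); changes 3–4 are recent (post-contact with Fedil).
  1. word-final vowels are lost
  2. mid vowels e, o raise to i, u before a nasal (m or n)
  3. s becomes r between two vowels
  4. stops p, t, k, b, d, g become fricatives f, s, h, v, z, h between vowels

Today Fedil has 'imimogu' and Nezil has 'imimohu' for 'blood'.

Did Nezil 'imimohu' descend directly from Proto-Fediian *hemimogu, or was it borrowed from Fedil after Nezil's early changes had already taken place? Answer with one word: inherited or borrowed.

If inherited, *hemimogu would pass through all of Nezil's changes:
Nezil: *hemimogu
  hemimogu → hemimog   [apocope]
  hemimog → himimog   [pre-nasal raising]
  himimog (rule 3 does not apply)
  himimog (rule 4 does not apply)
  giving Nezil himimog.
If borrowed from Fedil 'imimogu' after the early changes, it would undergo only the recent ones:
  rule 3 (rhotacism): no change (imimogu)
  rule 4 (intervocalic lenition): imimogu → imimohu
  ⇒ as a loan: imimohu
Nezil 'imimohu' matches the loan outcome 'imimohu', not the inherited 'himimog' — it skipped the early Nezil changes, so it was borrowed from Fedil.

borrowed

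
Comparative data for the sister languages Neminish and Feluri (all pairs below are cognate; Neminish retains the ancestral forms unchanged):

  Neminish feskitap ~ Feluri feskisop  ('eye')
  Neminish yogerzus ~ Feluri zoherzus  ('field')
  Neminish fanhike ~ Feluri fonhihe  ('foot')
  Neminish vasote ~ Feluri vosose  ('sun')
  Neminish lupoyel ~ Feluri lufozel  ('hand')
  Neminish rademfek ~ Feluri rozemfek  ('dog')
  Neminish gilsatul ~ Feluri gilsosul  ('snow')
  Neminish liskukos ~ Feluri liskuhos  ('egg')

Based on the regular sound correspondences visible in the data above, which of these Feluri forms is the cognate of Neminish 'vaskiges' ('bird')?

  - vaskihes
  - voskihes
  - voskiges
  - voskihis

voskihes

vasote ~ vosose, rademfek ~ rozemfek — Neminish a corresponds to Feluri o after a consonant, before a consonant other than r, m, n, p, b, f, v.
yogerzus ~ zoherzus — Neminish g corresponds to Feluri h between vowels (before a front vowel).
Applying these to Neminish 'vaskiges':
  vaskiges → voskiges   (a→o after a consonant, before a consonant other than r, m, n, p, b, f, v)
  voskiges → voskihes   (g→h between vowels (before a front vowel))
So the Feluri cognate is 'voskihes'.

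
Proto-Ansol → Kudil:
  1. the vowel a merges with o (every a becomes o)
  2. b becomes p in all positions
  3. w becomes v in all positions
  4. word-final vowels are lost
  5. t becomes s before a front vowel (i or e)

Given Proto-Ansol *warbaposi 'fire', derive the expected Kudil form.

vorpopos

Kudil: start from *warbaposi.
  rule 1 (vowel merger): warbaposi → worboposi
  rule 2 (unconditioned shift): worboposi → worpoposi
  rule 3 (unconditioned shift): worpoposi → vorpoposi
  rule 4 (apocope): vorpoposi → vorpopos
  rule 5: no change — vorpopos
  ⇒ Kudil vorpopos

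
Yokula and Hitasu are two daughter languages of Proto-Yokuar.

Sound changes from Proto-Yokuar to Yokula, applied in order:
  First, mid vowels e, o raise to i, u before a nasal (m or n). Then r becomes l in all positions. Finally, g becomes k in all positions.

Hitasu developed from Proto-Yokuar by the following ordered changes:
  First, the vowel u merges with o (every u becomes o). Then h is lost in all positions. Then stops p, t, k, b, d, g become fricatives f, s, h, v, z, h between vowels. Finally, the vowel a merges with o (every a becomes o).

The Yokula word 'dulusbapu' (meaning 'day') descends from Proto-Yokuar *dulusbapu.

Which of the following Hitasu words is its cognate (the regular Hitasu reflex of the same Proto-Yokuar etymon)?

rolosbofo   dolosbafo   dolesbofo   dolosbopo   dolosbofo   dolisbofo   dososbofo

Hitasu: start from *dulusbapu.
  rule 1 (vowel merger): dulusbapu → dolosbapo
  rule 2: no change — dolosbapo
  rule 3 (intervocalic lenition): dolosbapo → dolosbafo
  rule 4 (vowel merger): dolosbafo → dolosbofo
  ⇒ Hitasu dolosbofo
The other candidates each miss or misapply at least one Hitasu change.

dolosbofo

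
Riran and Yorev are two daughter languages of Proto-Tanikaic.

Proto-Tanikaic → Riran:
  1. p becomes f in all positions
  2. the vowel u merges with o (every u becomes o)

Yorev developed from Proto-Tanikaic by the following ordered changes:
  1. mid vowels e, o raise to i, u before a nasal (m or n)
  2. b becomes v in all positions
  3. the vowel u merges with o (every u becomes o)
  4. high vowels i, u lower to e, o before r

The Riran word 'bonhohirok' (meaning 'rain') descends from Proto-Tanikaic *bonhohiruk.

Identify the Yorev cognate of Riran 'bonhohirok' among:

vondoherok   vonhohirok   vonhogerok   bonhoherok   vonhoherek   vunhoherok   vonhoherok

vonhoherok

Yorev: start from *bonhohiruk.
  rule 1 (pre-nasal raising): bonhohiruk → bunhohiruk
  rule 2 (unconditioned shift): bunhohiruk → vunhohiruk
  rule 3 (vowel merger): vunhohiruk → vonhohirok
  rule 4 (pre-rhotic lowering): vonhohirok → vonhoherok
  ⇒ Yorev vonhoherok
The other candidates each miss or misapply at least one Yorev change.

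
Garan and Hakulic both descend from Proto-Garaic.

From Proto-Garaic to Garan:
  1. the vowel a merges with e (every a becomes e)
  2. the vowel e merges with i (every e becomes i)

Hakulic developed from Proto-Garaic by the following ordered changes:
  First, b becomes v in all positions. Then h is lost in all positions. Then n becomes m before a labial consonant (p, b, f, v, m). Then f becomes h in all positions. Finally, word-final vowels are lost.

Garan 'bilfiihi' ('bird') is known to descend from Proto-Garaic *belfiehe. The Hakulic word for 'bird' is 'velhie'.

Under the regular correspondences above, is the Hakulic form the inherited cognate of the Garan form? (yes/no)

Derive the expected Hakulic reflex of *belfiehe:
Hakulic: *belfiehe > velfiehe > velfiee > velhiee > velhie  (by unconditioned shift, h-loss, unconditioned shift, apocope)
Hakulic 'velhie' matches the regular reflex exactly, so the pair is cognate.

yes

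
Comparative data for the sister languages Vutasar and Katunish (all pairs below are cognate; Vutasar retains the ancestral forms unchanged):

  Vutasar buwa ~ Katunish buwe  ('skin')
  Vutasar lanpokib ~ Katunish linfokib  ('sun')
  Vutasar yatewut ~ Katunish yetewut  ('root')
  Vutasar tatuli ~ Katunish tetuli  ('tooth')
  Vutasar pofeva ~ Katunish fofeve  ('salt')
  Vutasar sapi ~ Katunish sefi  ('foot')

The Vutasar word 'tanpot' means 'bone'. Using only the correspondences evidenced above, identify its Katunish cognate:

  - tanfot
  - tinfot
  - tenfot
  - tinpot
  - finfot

tinfot

lanpokib ~ linfokib — Vutasar a corresponds to Katunish i after a consonant, before a nasal.
lanpokib ~ linfokib — Vutasar p corresponds to Katunish f after a consonant, before a back vowel.
Applying these to Vutasar 'tanpot':
  tanpot → tinpot   (a→i after a consonant, before a nasal)
  tinpot → tinfot   (p→f after a consonant, before a back vowel)
So the Katunish cognate is 'tinfot'.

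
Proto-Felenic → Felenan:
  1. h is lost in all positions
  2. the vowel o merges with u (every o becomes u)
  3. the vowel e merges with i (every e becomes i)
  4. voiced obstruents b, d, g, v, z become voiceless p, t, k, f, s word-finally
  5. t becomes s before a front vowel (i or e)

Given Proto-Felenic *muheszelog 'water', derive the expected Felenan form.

muisziluk

Felenan: *muheszelog
  muheszelog → mueszelog   [h-loss]
  mueszelog → mueszelug   [vowel merger]
  mueszelug → muiszilug   [vowel merger]
  muiszilug → muisziluk   [final devoicing]
  muisziluk (rule 5 does not apply)
  giving Felenan muisziluk.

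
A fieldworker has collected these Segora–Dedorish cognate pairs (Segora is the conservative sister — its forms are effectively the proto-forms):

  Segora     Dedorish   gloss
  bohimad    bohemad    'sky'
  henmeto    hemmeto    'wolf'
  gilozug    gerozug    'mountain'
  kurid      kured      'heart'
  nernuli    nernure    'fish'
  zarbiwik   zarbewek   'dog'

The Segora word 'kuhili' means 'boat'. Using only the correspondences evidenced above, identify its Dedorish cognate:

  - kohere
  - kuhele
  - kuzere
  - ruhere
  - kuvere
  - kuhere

kuhere

gilozug ~ gerozug, kurid ~ kured — Segora i corresponds to Dedorish e after a consonant, before a consonant other than r, m, n, p, b, f, v.
nernuli ~ nernure — Segora l corresponds to Dedorish r between vowels (before a front vowel).
nernuli ~ nernure — Segora i corresponds to Dedorish e word-finally.
Applying these to Segora 'kuhili':
  kuhili → kuheli   (i→e after a consonant, before a consonant other than r, m, n, p, b, f, v)
  kuheli → kuheri   (l→r between vowels (before a front vowel))
  kuheri → kuhere   (i→e word-finally)
So the Dedorish cognate is 'kuhere'.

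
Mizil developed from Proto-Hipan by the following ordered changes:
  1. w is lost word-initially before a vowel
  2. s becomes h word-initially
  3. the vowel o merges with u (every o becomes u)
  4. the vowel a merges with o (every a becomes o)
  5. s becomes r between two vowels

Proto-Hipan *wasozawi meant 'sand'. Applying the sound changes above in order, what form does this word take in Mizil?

Mizil: *wasozawi > asozawi > asuzawi > osuzowi > oruzowi  (by glide loss, vowel merger, vowel merger, rhotacism)

oruzowi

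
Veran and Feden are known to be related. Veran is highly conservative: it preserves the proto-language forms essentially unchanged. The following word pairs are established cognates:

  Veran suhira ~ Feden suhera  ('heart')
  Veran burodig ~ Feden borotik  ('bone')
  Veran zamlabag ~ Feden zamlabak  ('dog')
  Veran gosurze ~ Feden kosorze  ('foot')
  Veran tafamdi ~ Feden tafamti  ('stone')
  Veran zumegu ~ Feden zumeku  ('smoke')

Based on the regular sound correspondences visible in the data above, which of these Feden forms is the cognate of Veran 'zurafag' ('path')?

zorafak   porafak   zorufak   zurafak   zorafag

zorafak

burodig ~ borotik, gosurze ~ kosorze — Veran u corresponds to Feden o after a consonant, before r.
burodig ~ borotik, zamlabag ~ zamlabak — Veran g corresponds to Feden k word-finally.
Applying these to Veran 'zurafag':
  zurafag → zorafag   (u→o after a consonant, before r)
  zorafag → zorafak   (g→k word-finally)
So the Feden cognate is 'zorafak'.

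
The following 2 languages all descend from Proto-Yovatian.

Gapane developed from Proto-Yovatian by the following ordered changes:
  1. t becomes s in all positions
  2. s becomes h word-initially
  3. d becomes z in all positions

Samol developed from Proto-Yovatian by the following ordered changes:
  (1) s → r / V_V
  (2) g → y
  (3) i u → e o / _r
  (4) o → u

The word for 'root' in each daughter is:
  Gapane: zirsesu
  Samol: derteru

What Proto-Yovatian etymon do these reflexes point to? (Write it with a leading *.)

*dirtesu

Position 1: Gapane has z, Samol has d. Samol preserves d here (none of its changes turn any other segment into d), so the proto-segment is *d.
Position 4: Gapane has s, Samol has t. Samol preserves t here (none of its changes turn any other segment into t), so the proto-segment is *t.
Verify the candidate proto-form against each daughter:
Gapane: *dirtesu
  dirtesu → dirsesu   [unconditioned shift]
  dirsesu (rule 2 does not apply)
  dirsesu → zirsesu   [unconditioned shift]
  giving Gapane zirsesu.
Samol: *dirtesu
  dirtesu → dirteru   [rhotacism]
  dirteru (rule 2 does not apply)
  dirteru → derteru   [pre-rhotic lowering]
  derteru (rule 4 does not apply)
  giving Samol derteru.
No other proto-form is consistent with every reflex, so the reconstruction is *dirtesu.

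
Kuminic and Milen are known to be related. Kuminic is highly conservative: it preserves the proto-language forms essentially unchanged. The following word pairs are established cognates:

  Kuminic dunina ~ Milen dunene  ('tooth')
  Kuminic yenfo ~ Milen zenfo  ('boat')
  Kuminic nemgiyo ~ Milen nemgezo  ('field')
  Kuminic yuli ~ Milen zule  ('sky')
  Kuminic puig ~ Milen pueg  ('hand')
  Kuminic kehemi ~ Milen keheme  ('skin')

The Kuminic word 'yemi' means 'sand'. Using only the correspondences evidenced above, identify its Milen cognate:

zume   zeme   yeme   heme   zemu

yenfo ~ zenfo — Kuminic y corresponds to Milen z word-initially before a front vowel.
yuli ~ zule, kehemi ~ keheme — Kuminic i corresponds to Milen e word-finally.
Applying these to Kuminic 'yemi':
  yemi → zemi   (y→z word-initially before a front vowel)
  zemi → zeme   (i→e word-finally)
So the Milen cognate is 'zeme'.

zeme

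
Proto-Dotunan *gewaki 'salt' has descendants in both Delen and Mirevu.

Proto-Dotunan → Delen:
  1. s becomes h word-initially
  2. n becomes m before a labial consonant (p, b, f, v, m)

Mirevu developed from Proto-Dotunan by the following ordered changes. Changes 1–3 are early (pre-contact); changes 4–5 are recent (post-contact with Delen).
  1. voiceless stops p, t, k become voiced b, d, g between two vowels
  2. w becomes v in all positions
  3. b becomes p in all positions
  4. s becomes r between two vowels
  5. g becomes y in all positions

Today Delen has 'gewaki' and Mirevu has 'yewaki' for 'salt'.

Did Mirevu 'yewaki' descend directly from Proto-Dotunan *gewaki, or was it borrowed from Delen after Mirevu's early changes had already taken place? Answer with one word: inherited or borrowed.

If inherited, *gewaki would pass through all of Mirevu's changes:
Mirevu: *gewaki > gewagi > gevagi > yevayi  (by intervocalic voicing, unconditioned shift, unconditioned shift)
If borrowed from Delen 'gewaki' after the early changes, it would undergo only the recent ones:
  rule 4 (rhotacism): no change (gewaki)
  rule 5 (unconditioned shift): gewaki → yewaki
  ⇒ as a loan: yewaki
Mirevu 'yewaki' matches the loan outcome 'yewaki', not the inherited 'yevayi' — it skipped the early Mirevu changes, so it was borrowed from Delen.

borrowed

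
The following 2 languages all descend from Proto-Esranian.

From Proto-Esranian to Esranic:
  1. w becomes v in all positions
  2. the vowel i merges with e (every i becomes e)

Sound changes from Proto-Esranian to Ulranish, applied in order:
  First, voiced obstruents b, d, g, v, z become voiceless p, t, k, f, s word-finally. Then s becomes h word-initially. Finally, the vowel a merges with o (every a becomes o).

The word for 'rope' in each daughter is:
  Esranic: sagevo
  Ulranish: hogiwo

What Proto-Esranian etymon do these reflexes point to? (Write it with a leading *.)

Position 1: Esranic has s, Ulranish has h. Esranic preserves s here (none of its changes turn any other segment into s), so the proto-segment is *s.
Position 5: Esranic has v, Ulranish has w. Ulranish preserves w here (none of its changes turn any other segment into w), so the proto-segment is *w.
Position 4: Esranic has e, Ulranish has i. Ulranish preserves i here (none of its changes turn any other segment into i), so the proto-segment is *i.
Verify the candidate proto-form against each daughter:
Esranic: start from *sagiwo.
  rule 1 (unconditioned shift): sagiwo → sagivo
  rule 2 (vowel merger): sagivo → sagevo
  ⇒ Esranic sagevo
Ulranish: start from *sagiwo.
  rule 1: no change — sagiwo
  rule 2 (debuccalisation): sagiwo → hagiwo
  rule 3 (vowel merger): hagiwo → hogiwo
  ⇒ Ulranish hogiwo
*sagiwo is the unique common source.

*sagiwo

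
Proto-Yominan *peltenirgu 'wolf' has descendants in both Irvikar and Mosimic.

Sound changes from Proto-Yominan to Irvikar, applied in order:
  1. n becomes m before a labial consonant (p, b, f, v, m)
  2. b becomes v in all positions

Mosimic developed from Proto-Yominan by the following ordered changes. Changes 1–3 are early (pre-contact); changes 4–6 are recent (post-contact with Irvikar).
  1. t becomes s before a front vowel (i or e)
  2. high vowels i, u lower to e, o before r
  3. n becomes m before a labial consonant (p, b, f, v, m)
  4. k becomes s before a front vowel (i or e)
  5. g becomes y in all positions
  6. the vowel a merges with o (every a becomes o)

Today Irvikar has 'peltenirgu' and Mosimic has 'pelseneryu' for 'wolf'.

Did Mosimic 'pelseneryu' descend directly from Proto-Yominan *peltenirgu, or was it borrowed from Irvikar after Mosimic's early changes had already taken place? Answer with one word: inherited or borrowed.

If inherited, *peltenirgu would pass through all of Mosimic's changes:
Mosimic: start from *peltenirgu.
  rule 1 (palatalisation): peltenirgu → pelsenirgu
  rule 2 (pre-rhotic lowering): pelsenirgu → pelsenergu
  rule 3: no change — pelsenergu
  rule 4: no change — pelsenergu
  rule 5 (unconditioned shift): pelsenergu → pelseneryu
  rule 6: no change — pelseneryu
  ⇒ Mosimic pelseneryu
If borrowed from Irvikar 'peltenirgu' after the early changes, it would undergo only the recent ones:
  rule 4 (palatalisation): no change (peltenirgu)
  rule 5 (unconditioned shift): peltenirgu → pelteniryu
  rule 6 (vowel merger): no change (pelteniryu)
  ⇒ as a loan: pelteniryu
Mosimic 'pelseneryu' matches the inherited outcome exactly, so it is an inherited cognate, not a loan.

inherited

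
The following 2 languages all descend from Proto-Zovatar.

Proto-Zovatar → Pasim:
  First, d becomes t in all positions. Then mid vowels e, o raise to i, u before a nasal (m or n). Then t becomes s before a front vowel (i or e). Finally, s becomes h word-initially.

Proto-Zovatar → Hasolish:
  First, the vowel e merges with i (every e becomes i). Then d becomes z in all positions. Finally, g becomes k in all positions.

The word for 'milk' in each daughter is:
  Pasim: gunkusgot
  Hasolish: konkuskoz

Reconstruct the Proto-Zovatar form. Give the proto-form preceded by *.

Position 1: Pasim has g, Hasolish has k. Pasim preserves g here (none of its changes turn any other segment into g), so the proto-segment is *g.
Position 2: Pasim has u, Hasolish has o. Hasolish preserves o here (none of its changes turn any other segment into o), so the proto-segment is *o.
Verify the candidate proto-form against each daughter:
Pasim: *gonkusgod
  gonkusgod → gonkusgot   [unconditioned shift]
  gonkusgot → gunkusgot   [pre-nasal raising]
  gunkusgot (rule 3 does not apply)
  gunkusgot (rule 4 does not apply)
  giving Pasim gunkusgot.
Hasolish: *gonkusgod > gonkusgoz > konkuskoz  (by unconditioned shift, unconditioned shift)
*gonkusgod is the unique common source.

*gonkusgod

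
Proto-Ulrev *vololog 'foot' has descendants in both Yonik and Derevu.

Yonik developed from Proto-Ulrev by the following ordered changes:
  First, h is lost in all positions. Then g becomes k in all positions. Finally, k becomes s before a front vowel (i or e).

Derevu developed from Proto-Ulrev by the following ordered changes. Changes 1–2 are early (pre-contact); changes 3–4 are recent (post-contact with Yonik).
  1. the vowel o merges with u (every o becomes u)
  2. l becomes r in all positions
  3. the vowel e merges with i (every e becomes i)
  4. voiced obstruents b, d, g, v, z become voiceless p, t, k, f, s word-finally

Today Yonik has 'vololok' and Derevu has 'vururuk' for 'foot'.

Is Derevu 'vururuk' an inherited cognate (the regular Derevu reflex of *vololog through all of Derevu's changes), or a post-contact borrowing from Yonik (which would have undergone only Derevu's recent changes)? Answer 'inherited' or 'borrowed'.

inherited

If inherited, *vololog would pass through all of Derevu's changes:
Derevu: start from *vololog.
  rule 1 (vowel merger): vololog → vululug
  rule 2 (unconditioned shift): vululug → vururug
  rule 3: no change — vururug
  rule 4 (final devoicing): vururug → vururuk
  ⇒ Derevu vururuk
If borrowed from Yonik 'vololok' after the early changes, it would undergo only the recent ones:
  rule 3 (vowel merger): no change (vololok)
  rule 4 (final devoicing): no change (vololok)
  ⇒ as a loan: vololok
Derevu 'vururuk' matches the inherited outcome exactly, so it is an inherited cognate, not a loan.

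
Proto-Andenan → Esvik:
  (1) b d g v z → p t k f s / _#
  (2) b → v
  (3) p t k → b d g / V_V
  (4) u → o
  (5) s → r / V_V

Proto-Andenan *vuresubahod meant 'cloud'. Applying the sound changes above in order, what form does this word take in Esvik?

vorerovahot

Esvik: *vuresubahod
  vuresubahod → vuresubahot   [final devoicing]
  vuresubahot → vuresuvahot   [unconditioned shift]
  vuresuvahot (rule 3 does not apply)
  vuresuvahot → voresovahot   [vowel merger]
  voresovahot → vorerovahot   [rhotacism]
  giving Esvik vorerovahot.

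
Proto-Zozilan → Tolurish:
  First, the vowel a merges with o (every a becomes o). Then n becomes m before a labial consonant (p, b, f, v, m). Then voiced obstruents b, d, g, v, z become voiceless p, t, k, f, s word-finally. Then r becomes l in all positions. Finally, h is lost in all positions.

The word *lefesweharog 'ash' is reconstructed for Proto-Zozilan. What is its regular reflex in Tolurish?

Tolurish: *lefesweharog > lefeswehorog > lefeswehorok > lefesweholok > lefesweolok  (by vowel merger, final devoicing, unconditioned shift, h-loss)

lefesweolok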